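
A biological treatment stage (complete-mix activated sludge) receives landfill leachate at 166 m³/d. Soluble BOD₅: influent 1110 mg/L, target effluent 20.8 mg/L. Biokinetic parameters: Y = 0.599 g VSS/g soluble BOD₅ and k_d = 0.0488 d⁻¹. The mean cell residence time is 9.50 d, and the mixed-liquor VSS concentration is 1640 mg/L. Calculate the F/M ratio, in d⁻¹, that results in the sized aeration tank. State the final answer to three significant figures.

Rearranging the biomass balance for a CMAS with decay, V = Y·Q·ΔS·θ_c / [X·(1+k_d θ_c)] = 0.599 × 166 × (1110 − 20.8) × 9.50 / [1640 × (1 + 0.0488 × 9.50)] = 1.03×10^6 / 2400 = 428.6 m³.
F/M = applied load / biomass = Q·S₀/(V·X) = 166 × 1110 / (428.6 × 1640) = 0.2621 d⁻¹.

F/M ≈ 0.262 d⁻¹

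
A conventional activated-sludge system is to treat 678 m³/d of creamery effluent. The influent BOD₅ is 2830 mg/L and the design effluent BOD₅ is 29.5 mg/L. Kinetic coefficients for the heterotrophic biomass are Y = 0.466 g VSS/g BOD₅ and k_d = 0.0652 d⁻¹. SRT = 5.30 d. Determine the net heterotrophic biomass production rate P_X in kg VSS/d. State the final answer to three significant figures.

Y_obs = Y / (1 + k_d θ_c) = 0.466 / (1 + 0.0652 × 5.30) = 0.466 / 1.346 = 0.3463.
Substrate removed = Q·(S₀ − S) = 678 m³/d × (2830 − 29.5) g/m³ = 1.9×10^6 g/d = 1899 kg/d.
P_X = Y_obs · Q(S₀ − S) = 0.3463 × 1899 = 657.6 kg VSS/d.

P_X ≈ 658 kg VSS/d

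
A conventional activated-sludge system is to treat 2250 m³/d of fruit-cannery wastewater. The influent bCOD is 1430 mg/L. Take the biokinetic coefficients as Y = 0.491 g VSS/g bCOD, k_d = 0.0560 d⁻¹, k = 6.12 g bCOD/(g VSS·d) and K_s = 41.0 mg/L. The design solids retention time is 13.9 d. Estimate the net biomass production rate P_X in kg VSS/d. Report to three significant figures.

Effluent substrate depends only on kinetics and SRT: S = K_s(1 + k_d θ_c) / [θ_c(Yk − k_d) − 1] = 41.0 × (1 + 0.0560 × 13.9) / [13.9 × (0.491 × 6.12 − 0.0560) − 1] = 72.91 / 39.99 = 1.823 mg/L.
The observed yield is Y_obs = Y/(1 + k_d·θ_c) = 0.491 / (1 + 0.0560 × 13.9) = 0.491 / 1.778 = 0.2761 g VSS per g bCOD removed.
Mass of bCOD removed per day: Q(S₀ − S) = 2250 × 1428 g/m³ = 3213 kg/d.
Biomass produced: P_X = Y_obs·Q·ΔS = 0.2761 × 3213 ≈ 887.2 kg VSS/d.

P_X ≈ 887 kg VSS/d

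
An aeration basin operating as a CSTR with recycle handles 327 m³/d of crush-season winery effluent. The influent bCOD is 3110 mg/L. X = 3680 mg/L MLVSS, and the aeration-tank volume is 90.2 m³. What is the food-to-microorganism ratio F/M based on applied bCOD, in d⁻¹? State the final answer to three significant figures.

F/M = Q·S₀ / (V·X) = 327 × 3110 / (90.20 × 3680) = 3.064 g bCOD·(g VSS·d)⁻¹.

F/M ≈ 3.06 d⁻¹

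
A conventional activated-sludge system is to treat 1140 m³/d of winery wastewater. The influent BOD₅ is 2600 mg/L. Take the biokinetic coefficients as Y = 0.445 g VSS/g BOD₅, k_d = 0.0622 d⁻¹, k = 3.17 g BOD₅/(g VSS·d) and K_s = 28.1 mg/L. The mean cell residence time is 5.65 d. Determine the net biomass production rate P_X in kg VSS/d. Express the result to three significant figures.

Effluent substrate depends only on kinetics and SRT: S = K_s(1 + k_d θ_c) / [θ_c(Yk − k_d) − 1] = 28.1 × (1 + 0.0622 × 5.65) / [5.65 × (0.445 × 3.17 − 0.0622) − 1] = 37.98 / 6.619 = 5.738 mg/L.
Correct the yield for decay: Y_obs = Y/(1 + k_d θ_c) = 0.445 / (1 + 0.0622 × 5.65) = 0.445 / 1.351 = 0.3293.
Q·(S₀ − S) = 1140 × (2600 − 5.74) × 10⁻³ = 2957 kg/d removed.
P_X = Y_obs · Q(S₀ − S) = 0.3293 × 2957 = 973.8 kg VSS/d.

P_X ≈ 974 kg VSS/d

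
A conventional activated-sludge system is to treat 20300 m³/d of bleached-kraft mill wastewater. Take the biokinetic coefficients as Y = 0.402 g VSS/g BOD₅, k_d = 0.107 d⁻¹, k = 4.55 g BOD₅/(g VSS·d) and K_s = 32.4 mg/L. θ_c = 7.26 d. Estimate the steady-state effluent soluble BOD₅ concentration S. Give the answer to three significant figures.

S ≈ 5.00 mg/L

From the Monod/SRT balance for a CMAS, S = K_s·(1+k_d θ_c)/[θ_c·(Y k − k_d) − 1] = 32.4 × (1 + 0.107 × 7.26) / [7.26 × (0.402 × 4.55 − 0.107) − 1] = 57.57 / 11.50 = 5.005 mg/L.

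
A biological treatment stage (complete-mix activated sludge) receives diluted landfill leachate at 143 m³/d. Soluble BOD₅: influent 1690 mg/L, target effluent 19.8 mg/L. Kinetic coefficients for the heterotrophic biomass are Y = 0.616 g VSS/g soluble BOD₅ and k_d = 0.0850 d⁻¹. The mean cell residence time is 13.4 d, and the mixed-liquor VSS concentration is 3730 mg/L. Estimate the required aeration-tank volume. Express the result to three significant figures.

Steady-state biomass mass balance: V·X·(1 + k_d·θ_c) = Y·Q·(S₀ − S)·θ_c, so V = 0.616 × 143 × (1690 − 19.8) × 13.4 / [3730 × (1 + 0.0850 × 13.4)] = 1.97×10^6 / 7978 = 247.1 m³.

V ≈ 247 m³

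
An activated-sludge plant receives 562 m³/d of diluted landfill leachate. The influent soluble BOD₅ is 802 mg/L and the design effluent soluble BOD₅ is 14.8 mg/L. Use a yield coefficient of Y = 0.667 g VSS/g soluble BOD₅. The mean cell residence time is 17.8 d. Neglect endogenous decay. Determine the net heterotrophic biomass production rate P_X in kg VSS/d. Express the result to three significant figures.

P_X ≈ 295 kg VSS/d

Since k_d ≈ 0, Y_obs = Y = 0.667 g VSS/g soluble BOD₅.
Q·(S₀ − S) = 562 × (802 − 14.8) × 10⁻³ = 442.4 kg/d removed.
P_X = Y_obs · Q(S₀ − S) = 0.6670 × 442.4 = 295.1 kg VSS/d.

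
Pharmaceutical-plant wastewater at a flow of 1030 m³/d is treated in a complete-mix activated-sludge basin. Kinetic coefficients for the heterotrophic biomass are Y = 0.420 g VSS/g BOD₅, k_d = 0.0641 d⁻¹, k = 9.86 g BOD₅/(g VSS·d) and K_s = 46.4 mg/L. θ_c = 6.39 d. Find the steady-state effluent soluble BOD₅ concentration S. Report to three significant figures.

For a completely mixed reactor with recycle the Lawrence–McCarty relation gives S = K_s·(1 + k_d·θ_c) / [θ_c·(Y·k − k_d) − 1] = 46.4 × (1 + 0.0641 × 6.39) / [6.39 × (0.420 × 9.86 − 0.0641) − 1] = 65.41 / 25.05 = 2.611 mg/L.

S ≈ 2.61 mg/L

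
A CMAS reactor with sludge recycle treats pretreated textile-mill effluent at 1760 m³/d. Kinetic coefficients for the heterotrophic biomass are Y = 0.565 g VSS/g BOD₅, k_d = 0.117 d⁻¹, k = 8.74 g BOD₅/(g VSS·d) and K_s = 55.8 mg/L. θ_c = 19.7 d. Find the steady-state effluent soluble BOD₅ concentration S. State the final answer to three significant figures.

Effluent substrate depends only on kinetics and SRT: S = K_s(1 + k_d θ_c) / [θ_c(Yk − k_d) − 1] = 55.8 × (1 + 0.117 × 19.7) / [19.7 × (0.565 × 8.74 − 0.117) − 1] = 184.4 / 93.98 = 1.962 mg/L.

S ≈ 1.96 mg/L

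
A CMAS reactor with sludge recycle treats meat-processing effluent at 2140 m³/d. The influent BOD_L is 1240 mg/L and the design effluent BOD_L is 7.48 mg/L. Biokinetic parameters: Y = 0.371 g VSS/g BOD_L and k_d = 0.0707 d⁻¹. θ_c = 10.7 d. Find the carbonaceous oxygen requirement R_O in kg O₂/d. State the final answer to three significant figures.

R_O ≈ 1850 kg O₂/d

Y_obs = Y / (1 + k_d θ_c) = 0.371 / (1 + 0.0707 × 10.7) = 0.371 / 1.756 = 0.2112.
ΔS = 1240 − 7.48 = 1233 mg/L, so the substrate removal rate is 2140 × 1233/1000 = 2638 kg BOD_L/d.
Net sludge production P_X = 0.2112 × 2638 = 557.1 kg VSS/d.
R_O = Q·(S₀ − S) − 1.42·P_X = 2638 − 1.42 × 557.1 = 1847 kg O₂/d.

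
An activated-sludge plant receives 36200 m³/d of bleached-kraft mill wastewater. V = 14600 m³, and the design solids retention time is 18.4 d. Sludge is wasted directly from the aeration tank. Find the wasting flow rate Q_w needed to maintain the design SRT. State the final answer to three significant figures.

Q_w ≈ 793 m³/d

Wasting from the aeration tank: Q_w = V / θ_c = 14600 / 18.4 = 793.5 m³/d.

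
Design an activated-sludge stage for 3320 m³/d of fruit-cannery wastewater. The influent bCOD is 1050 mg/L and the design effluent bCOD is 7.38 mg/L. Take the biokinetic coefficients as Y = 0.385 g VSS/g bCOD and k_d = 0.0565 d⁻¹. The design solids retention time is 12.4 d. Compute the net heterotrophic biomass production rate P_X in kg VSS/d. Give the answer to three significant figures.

Correct the yield for decay: Y_obs = Y/(1 + k_d θ_c) = 0.385 / (1 + 0.0565 × 12.4) = 0.385 / 1.701 = 0.2264.
Substrate removed = Q·(S₀ − S) = 3320 m³/d × (1050 − 7.38) g/m³ = 3.46×10^6 g/d = 3461 kg/d.
Biomass produced: P_X = Y_obs·Q·ΔS = 0.2264 × 3461 ≈ 783.7 kg VSS/d.

P_X ≈ 784 kg VSS/d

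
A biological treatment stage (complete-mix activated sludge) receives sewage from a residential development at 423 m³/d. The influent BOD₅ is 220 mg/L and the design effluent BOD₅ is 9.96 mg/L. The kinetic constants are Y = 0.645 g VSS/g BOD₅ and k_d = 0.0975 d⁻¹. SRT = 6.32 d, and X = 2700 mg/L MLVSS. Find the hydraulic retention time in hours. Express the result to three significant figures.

τ ≈ 4.71 h

Rearranging the biomass balance for a CMAS with decay, V = Y·Q·ΔS·θ_c / [X·(1+k_d θ_c)] = 0.645 × 423 × (220 − 9.96) × 6.32 / [2700 × (1 + 0.0975 × 6.32)] = 3.62×10^5 / 4364 = 83.00 m³.
HRT = V/Q = 83.00 m³ / 423 m³·d⁻¹ = 0.1962 d × 24 = 4.709 h.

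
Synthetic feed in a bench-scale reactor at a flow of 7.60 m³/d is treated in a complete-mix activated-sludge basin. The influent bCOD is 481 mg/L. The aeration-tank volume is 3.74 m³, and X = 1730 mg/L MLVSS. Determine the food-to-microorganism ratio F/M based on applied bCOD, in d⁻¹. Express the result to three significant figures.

F/M ≈ 0.565 d⁻¹

F/M = Q·S₀ / (V·X) = 7.60 × 481 / (3.740 × 1730) = 0.5650 g bCOD·(g VSS·d)⁻¹.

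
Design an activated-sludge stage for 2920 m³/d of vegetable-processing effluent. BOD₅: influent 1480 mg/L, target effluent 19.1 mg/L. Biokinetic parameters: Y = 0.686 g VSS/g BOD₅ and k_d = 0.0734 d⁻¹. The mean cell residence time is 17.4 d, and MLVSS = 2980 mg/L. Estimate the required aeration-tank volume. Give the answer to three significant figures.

V ≈ 7500 m³

From the SRT design equation V = Y Q (S₀−S) θ_c / [X (1 + k_d θ_c)] = 0.686 × 2920 × (1480 − 19.1) × 17.4 / [2980 × (1 + 0.0734 × 17.4)] = 5.09×10^7 / 6786 = 7504 m³.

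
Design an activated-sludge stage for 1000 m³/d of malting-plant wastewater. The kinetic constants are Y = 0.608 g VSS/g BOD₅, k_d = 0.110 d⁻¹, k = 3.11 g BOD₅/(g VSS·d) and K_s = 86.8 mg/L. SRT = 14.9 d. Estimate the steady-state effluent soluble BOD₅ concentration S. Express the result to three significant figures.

From the Monod/SRT balance for a CMAS, S = K_s·(1+k_d θ_c)/[θ_c·(Y k − k_d) − 1] = 86.8 × (1 + 0.110 × 14.9) / [14.9 × (0.608 × 3.11 − 0.110) − 1] = 229.1 / 25.54 = 8.971 mg/L.

S ≈ 8.97 mg/L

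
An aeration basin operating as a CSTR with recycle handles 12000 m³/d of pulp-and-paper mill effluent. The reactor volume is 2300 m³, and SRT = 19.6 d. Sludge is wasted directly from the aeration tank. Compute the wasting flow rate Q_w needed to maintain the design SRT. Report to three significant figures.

Q_w ≈ 117 m³/d

Wasting from the aeration tank: Q_w = V / θ_c = 2300 / 19.6 = 117.3 m³/d.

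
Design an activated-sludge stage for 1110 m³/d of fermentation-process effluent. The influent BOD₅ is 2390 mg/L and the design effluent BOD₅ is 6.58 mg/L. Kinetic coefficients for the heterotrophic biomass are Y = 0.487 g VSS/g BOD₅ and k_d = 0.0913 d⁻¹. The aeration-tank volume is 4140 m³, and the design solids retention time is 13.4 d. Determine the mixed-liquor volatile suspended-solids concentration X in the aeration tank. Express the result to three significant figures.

X ≈ 1880 mg/L

Solving the biomass balance for X: X = Y Q (S₀−S) θ_c / [V (1+k_d θ_c)] = 0.487 × 1110 × (2390 − 6.58) × 13.4 / [4140 × (1 + 0.0913 × 13.4)] = 1876 mg/L.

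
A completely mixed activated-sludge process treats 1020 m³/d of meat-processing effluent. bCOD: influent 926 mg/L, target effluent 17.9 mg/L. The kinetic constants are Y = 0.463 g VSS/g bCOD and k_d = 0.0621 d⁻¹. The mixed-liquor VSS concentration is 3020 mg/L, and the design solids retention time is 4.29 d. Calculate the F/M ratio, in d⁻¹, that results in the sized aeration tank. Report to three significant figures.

From the SRT design equation V = Y Q (S₀−S) θ_c / [X (1 + k_d θ_c)] = 0.463 × 1020 × (926 − 17.9) × 4.29 / [3020 × (1 + 0.0621 × 4.29)] = 1.84×10^6 / 3825 = 481.1 m³.
Food-to-microorganism ratio F/M = Q S₀ / (V X) = 1020 × 926 / (481.1 × 3020) = 0.6501 d⁻¹.

F/M ≈ 0.650 d⁻¹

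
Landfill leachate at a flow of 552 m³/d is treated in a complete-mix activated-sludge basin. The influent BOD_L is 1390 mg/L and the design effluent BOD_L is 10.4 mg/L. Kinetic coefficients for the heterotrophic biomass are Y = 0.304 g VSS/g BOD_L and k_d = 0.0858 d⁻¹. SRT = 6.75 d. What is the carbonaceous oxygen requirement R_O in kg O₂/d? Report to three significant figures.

Y_obs = Y / (1 + k_d θ_c) = 0.304 / (1 + 0.0858 × 6.75) = 0.304 / 1.579 = 0.1925.
Mass of BOD_L removed per day: Q(S₀ − S) = 552 × 1380 g/m³ = 761.5 kg/d.
Net sludge production P_X = 0.1925 × 761.5 = 146.6 kg VSS/d.
R_O = Q·(S₀ − S) − 1.42·P_X = 761.5 − 1.42 × 146.6 = 553.4 kg O₂/d.

R_O ≈ 553 kg O₂/d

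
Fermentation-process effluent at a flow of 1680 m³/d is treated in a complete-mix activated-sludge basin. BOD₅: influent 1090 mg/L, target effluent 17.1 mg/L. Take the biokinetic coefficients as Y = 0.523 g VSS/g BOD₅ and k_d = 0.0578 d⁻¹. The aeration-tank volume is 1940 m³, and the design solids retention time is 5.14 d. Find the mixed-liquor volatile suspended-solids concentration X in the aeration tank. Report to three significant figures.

From V·X·(1 + k_d·θ_c) = Y·Q·(S₀ − S)·θ_c: X = 0.523 × 1680 × (1090 − 17.1) × 5.14 / [1940 × (1 + 0.0578 × 5.14)] = 1926 mg/L.

X ≈ 1930 mg/L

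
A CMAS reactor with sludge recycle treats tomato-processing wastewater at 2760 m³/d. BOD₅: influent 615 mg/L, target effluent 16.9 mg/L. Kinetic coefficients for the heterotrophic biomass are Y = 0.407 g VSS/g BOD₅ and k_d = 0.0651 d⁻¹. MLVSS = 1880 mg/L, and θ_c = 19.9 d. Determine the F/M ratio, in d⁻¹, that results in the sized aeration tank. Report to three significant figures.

F/M ≈ 0.291 d⁻¹

Steady-state biomass mass balance: V·X·(1 + k_d·θ_c) = Y·Q·(S₀ − S)·θ_c, so V = 0.407 × 2760 × (615 − 16.9) × 19.9 / [1880 × (1 + 0.0651 × 19.9)] = 1.34×10^7 / 4316 = 3098 m³.
F/M = Q·S₀ / (V·X) = 2760 × 615 / (3098 × 1880) = 0.2914 g BOD₅·(g VSS·d)⁻¹.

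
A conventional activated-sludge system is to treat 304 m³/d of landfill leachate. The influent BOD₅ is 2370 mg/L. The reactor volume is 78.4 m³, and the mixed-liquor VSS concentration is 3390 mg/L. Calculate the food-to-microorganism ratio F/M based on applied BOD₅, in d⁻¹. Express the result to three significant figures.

F/M ≈ 2.71 d⁻¹

F/M = Q·S₀ / (V·X) = 304 × 2370 / (78.40 × 3390) = 2.711 g BOD₅·(g VSS·d)⁻¹.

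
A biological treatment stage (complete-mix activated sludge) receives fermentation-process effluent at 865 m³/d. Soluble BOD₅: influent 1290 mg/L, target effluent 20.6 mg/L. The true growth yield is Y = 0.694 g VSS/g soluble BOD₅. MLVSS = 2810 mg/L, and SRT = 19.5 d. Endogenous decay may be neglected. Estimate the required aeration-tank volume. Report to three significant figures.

V ≈ 5290 m³

V·X = Y·Q·ΔS·θ_c gives V = 0.694 × 865 × (1290 − 20.6) × 19.5 / 2810 = 5288 m³.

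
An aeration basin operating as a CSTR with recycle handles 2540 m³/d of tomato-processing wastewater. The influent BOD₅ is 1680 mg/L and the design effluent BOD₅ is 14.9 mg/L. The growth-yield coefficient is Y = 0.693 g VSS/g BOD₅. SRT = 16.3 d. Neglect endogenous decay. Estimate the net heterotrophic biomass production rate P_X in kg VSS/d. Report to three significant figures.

Since k_d ≈ 0, Y_obs = Y = 0.693 g VSS/g BOD₅.
Mass of BOD₅ removed per day: Q(S₀ − S) = 2540 × 1665 g/m³ = 4229 kg/d.
P_X = Y_obs · Q(S₀ − S) = 0.6930 × 4229 = 2931 kg VSS/d.

P_X ≈ 2930 kg VSS/d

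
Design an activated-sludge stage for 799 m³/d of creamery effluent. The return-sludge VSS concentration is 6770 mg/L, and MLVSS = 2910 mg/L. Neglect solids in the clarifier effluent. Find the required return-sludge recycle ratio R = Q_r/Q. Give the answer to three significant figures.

R ≈ 0.754

Mass balance around the secondary clarifier (neglecting effluent solids): R = X / (X_r − X) = 2910 / (6770 − 2910) = 0.7539.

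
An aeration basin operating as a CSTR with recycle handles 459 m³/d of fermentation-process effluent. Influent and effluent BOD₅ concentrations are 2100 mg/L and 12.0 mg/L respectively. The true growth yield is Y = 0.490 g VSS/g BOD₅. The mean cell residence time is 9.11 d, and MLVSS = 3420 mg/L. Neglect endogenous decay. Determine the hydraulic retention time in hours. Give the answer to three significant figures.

With k_d = 0 the design equation reduces to V = Y Q (S₀−S) θ_c / X = 0.490 × 459 × (2100 − 12.0) × 9.11 / 3420 = 1251 m³.
HRT = V/Q = 1251 m³ / 459 m³·d⁻¹ = 2.725 d × 24 = 65.41 h.

τ ≈ 65.4 h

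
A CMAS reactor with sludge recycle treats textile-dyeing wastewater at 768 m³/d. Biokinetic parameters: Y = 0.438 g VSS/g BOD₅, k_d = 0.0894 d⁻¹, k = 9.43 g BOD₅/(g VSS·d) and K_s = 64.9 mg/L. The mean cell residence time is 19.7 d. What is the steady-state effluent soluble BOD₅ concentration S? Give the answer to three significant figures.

Effluent substrate depends only on kinetics and SRT: S = K_s(1 + k_d θ_c) / [θ_c(Yk − k_d) − 1] = 64.9 × (1 + 0.0894 × 19.7) / [19.7 × (0.438 × 9.43 − 0.0894) − 1] = 179.2 / 78.61 = 2.280 mg/L.

S ≈ 2.28 mg/L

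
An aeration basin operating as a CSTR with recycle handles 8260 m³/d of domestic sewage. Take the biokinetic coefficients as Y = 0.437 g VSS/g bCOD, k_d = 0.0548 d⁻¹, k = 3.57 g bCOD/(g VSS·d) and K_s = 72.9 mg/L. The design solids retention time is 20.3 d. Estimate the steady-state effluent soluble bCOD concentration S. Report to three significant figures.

S ≈ 5.21 mg/L

Effluent substrate depends only on kinetics and SRT: S = K_s(1 + k_d θ_c) / [θ_c(Yk − k_d) − 1] = 72.9 × (1 + 0.0548 × 20.3) / [20.3 × (0.437 × 3.57 − 0.0548) − 1] = 154.0 / 29.56 = 5.210 mg/L.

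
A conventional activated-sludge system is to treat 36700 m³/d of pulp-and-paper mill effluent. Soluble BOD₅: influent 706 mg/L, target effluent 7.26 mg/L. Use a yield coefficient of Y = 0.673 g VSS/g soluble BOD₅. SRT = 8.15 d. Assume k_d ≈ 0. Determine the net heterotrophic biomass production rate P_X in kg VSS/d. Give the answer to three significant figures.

Since k_d ≈ 0, Y_obs = Y = 0.673 g VSS/g soluble BOD₅.
ΔS = 706 − 7.26 = 698.7 mg/L, so the substrate removal rate is 36700 × 698.7/1000 = 25644 kg soluble BOD₅/d.
P_X = Y_obs · Q(S₀ − S) = 0.6730 × 25644 = 17258 kg VSS/d.

P_X ≈ 17300 kg VSS/d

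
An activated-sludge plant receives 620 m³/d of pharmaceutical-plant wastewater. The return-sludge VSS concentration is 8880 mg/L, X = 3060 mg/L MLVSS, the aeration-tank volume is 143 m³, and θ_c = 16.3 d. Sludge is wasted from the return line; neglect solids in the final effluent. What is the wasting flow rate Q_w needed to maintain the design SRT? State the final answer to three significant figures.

Wasting from the return line (neglecting effluent solids): Q_w = V·X / (θ_c·X_r) = 143.0 × 3060 / (16.3 × 8880) = 3.023 m³/d.

Q_w ≈ 3.02 m³/d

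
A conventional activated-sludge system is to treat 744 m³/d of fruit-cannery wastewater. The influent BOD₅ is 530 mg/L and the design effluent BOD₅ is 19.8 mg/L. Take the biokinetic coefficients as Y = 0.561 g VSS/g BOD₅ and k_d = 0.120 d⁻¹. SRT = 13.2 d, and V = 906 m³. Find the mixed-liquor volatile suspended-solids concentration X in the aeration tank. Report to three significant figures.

X ≈ 1200 mg/L

From V·X·(1 + k_d·θ_c) = Y·Q·(S₀ − S)·θ_c: X = 0.561 × 744 × (530 − 19.8) × 13.2 / [906 × (1 + 0.120 × 13.2)] = 1201 mg/L.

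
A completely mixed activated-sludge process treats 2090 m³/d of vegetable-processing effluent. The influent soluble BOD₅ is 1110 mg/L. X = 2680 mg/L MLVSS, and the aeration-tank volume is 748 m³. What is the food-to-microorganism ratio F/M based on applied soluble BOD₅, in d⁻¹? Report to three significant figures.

F/M ≈ 1.16 d⁻¹

Food-to-microorganism ratio F/M = Q S₀ / (V X) = 2090 × 1110 / (748.0 × 2680) = 1.157 d⁻¹.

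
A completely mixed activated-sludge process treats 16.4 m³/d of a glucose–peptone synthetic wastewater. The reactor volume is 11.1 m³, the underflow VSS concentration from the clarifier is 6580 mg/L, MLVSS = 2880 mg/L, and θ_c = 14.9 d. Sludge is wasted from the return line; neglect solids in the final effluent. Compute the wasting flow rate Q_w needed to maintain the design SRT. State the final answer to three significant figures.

θ_c = V·X/(Q_w·X_r) when wasting from the recycle, so Q_w = V·X/(θ_c·X_r) = 11.10 × 2880 / (14.9 × 6580) = 0.3261 m³/d.

Q_w ≈ 0.326 m³/d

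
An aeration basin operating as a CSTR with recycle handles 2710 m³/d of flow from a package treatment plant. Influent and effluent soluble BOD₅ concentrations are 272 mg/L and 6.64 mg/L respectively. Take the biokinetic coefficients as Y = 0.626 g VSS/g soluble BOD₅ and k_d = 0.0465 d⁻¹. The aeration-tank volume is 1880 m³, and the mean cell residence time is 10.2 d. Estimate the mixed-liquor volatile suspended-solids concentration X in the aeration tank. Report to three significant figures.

Solving the biomass balance for X: X = Y Q (S₀−S) θ_c / [V (1+k_d θ_c)] = 0.626 × 2710 × (272 − 6.64) × 10.2 / [1880 × (1 + 0.0465 × 10.2)] = 1657 mg/L.

X ≈ 1660 mg/L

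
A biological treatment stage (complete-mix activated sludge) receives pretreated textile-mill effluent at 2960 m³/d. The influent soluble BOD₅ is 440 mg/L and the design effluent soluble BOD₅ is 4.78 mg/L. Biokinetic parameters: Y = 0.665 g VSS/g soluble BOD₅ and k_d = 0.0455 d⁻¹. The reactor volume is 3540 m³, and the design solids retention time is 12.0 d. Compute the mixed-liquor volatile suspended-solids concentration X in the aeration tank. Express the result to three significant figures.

From V·X·(1 + k_d·θ_c) = Y·Q·(S₀ − S)·θ_c: X = 0.665 × 2960 × (440 − 4.78) × 12.0 / [3540 × (1 + 0.0455 × 12.0)] = 1878 mg/L.

X ≈ 1880 mg/L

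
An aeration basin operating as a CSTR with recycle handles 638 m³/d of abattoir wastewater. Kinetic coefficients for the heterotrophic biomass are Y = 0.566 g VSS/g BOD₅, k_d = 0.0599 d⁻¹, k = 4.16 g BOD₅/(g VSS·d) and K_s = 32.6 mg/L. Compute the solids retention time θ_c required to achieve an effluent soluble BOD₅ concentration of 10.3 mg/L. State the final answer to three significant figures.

From 1/θ_c = Y·k·S/(K_s + S) − k_d: Y·k·S/(K_s+S) = 0.566 × 4.16 × 10.3 / (32.6 + 10.3) = 0.5653 d⁻¹.
1/θ_c = 0.5653 − 0.0599 = 0.5054 d⁻¹, so θ_c = 1.979 d.

θ_c ≈ 1.98 d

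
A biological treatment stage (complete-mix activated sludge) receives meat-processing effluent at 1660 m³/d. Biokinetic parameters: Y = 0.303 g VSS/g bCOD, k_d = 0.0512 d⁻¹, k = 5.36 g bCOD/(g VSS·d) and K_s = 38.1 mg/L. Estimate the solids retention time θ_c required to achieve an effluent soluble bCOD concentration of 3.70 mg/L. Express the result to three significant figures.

θ_c ≈ 10.8 d

From 1/θ_c = Y·k·S/(K_s + S) − k_d: Y·k·S/(K_s+S) = 0.303 × 5.36 × 3.70 / (38.1 + 3.70) = 0.1438 d⁻¹.
1/θ_c = 0.1438 − 0.0512 = 0.09256 d⁻¹, so θ_c = 10.80 d.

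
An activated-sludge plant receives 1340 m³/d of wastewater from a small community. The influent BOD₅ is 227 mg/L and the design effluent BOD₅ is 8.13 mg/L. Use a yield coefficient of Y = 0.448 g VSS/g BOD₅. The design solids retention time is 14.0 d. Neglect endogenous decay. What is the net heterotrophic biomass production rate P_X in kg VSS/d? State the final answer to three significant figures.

P_X ≈ 131 kg VSS/d

With endogenous decay neglected, the observed yield equals the true yield: Y_obs = Y = 0.448 g VSS/g BOD₅.
Q·(S₀ − S) = 1340 × (227 − 8.13) × 10⁻³ = 293.3 kg/d removed.
Net biomass production P_X = Y_obs × Q·(S₀ − S) = 0.4480 × 293.3 = 131.4 kg VSS/d.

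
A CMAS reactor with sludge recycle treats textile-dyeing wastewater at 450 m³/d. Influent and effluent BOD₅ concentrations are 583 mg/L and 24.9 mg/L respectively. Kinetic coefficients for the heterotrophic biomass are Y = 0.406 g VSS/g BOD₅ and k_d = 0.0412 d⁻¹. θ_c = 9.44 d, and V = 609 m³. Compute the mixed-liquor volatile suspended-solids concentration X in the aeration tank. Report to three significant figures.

X ≈ 1140 mg/L

Solving the biomass balance for X: X = Y Q (S₀−S) θ_c / [V (1+k_d θ_c)] = 0.406 × 450 × (583 − 24.9) × 9.44 / [609 × (1 + 0.0412 × 9.44)] = 1138 mg/L.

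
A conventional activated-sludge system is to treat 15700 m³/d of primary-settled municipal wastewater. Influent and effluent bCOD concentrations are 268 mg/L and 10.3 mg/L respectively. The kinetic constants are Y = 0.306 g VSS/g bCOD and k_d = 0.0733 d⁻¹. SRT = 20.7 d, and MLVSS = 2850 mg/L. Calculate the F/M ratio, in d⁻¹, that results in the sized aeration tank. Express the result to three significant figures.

Steady-state biomass mass balance: V·X·(1 + k_d·θ_c) = Y·Q·(S₀ − S)·θ_c, so V = 0.306 × 15700 × (268 − 10.3) × 20.7 / [2850 × (1 + 0.0733 × 20.7)] = 2.56×10^7 / 7174 = 3572 m³.
F/M = Q·S₀ / (V·X) = 15700 × 268 / (3572 × 2850) = 0.4133 g bCOD·(g VSS·d)⁻¹.

F/M ≈ 0.413 d⁻¹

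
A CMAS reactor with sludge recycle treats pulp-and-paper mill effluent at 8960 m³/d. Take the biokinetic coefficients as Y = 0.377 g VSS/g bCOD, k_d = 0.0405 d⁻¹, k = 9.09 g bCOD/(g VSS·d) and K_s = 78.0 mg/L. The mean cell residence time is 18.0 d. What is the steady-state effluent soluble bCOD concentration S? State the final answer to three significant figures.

Effluent substrate depends only on kinetics and SRT: S = K_s(1 + k_d θ_c) / [θ_c(Yk − k_d) − 1] = 78.0 × (1 + 0.0405 × 18.0) / [18.0 × (0.377 × 9.09 − 0.0405) − 1] = 134.9 / 59.96 = 2.249 mg/L.

S ≈ 2.25 mg/L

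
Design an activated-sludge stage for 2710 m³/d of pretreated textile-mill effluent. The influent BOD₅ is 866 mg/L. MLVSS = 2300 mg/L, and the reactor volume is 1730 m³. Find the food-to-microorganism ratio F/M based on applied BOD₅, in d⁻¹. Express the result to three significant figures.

F/M = applied load / biomass = Q·S₀/(V·X) = 2710 × 866 / (1730 × 2300) = 0.5898 d⁻¹.

F/M ≈ 0.590 d⁻¹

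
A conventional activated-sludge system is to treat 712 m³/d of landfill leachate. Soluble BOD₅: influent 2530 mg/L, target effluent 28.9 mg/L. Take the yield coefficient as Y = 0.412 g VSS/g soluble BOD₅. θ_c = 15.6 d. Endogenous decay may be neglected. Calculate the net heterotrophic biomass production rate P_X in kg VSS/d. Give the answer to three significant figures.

No decay correction is needed, so Y_obs = Y = 0.412.
Substrate removed = Q·(S₀ − S) = 712 m³/d × (2530 − 28.9) g/m³ = 1.78×10^6 g/d = 1781 kg/d.
Biomass produced: P_X = Y_obs·Q·ΔS = 0.4120 × 1781 ≈ 733.7 kg VSS/d.

P_X ≈ 734 kg VSS/d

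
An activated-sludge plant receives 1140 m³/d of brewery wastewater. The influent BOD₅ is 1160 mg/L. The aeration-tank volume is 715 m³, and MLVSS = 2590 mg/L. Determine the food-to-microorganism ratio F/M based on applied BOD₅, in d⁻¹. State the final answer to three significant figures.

F/M = applied load / biomass = Q·S₀/(V·X) = 1140 × 1160 / (715.0 × 2590) = 0.7141 d⁻¹.

F/M ≈ 0.714 d⁻¹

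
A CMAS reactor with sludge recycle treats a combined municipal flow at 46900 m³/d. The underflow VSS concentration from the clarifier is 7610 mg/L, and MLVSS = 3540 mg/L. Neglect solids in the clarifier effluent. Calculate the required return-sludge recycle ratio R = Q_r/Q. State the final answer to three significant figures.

R ≈ 0.870

Mass balance around the secondary clarifier (neglecting effluent solids): R = X / (X_r − X) = 3540 / (7610 − 3540) = 0.8698.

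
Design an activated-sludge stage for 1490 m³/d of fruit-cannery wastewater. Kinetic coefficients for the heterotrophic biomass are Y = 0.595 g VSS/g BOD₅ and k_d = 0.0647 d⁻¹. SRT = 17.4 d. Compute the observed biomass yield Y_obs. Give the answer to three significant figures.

Observed yield with endogenous decay: Y_obs = Y / (1 + k_d·θ_c) = 0.595 / (1 + 0.0647 × 17.4) = 0.595 / 2.126 = 0.2799 g VSS/g BOD₅.

Y_obs ≈ 0.280 g VSS/g BOD₅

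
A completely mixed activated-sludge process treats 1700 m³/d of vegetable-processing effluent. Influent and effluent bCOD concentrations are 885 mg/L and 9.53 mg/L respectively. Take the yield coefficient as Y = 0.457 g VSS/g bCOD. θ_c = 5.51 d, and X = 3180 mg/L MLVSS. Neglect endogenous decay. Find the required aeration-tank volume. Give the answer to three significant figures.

V ≈ 1180 m³

With k_d = 0 the design equation reduces to V = Y Q (S₀−S) θ_c / X = 0.457 × 1700 × (885 − 9.53) × 5.51 / 3180 = 1179 m³.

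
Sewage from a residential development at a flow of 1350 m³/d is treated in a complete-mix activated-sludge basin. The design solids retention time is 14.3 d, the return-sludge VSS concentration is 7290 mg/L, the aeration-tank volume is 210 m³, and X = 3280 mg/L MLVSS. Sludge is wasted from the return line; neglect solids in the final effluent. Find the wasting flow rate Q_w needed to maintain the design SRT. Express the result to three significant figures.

Q_w ≈ 6.61 m³/d

θ_c = V·X/(Q_w·X_r) when wasting from the recycle, so Q_w = V·X/(θ_c·X_r) = 210.0 × 3280 / (14.3 × 7290) = 6.607 m³/d.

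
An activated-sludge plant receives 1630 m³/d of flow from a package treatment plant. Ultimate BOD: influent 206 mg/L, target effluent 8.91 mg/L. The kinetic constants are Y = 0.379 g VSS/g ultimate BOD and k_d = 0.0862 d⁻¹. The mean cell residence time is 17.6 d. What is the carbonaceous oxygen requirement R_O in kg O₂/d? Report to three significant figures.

Y_obs = Y / (1 + k_d θ_c) = 0.379 / (1 + 0.0862 × 17.6) = 0.379 / 2.517 = 0.1506.
Substrate removed = Q·(S₀ − S) = 1630 m³/d × (206 − 8.91) g/m³ = 3.21×10^5 g/d = 321.3 kg/d.
Biomass synthesised: P_X = Y_obs × 321.3 = 48.37 kg VSS/d.
R_O = Q·(S₀ − S) − 1.42·P_X = 321.3 − 1.42 × 48.37 = 252.6 kg O₂/d.

R_O ≈ 253 kg O₂/d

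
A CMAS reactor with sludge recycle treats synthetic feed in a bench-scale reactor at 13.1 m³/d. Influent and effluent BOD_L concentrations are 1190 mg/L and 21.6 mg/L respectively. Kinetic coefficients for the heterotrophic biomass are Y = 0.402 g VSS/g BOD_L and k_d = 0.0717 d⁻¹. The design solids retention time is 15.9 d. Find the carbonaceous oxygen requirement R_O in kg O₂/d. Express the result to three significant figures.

Observed yield with endogenous decay: Y_obs = Y / (1 + k_d·θ_c) = 0.402 / (1 + 0.0717 × 15.9) = 0.402 / 2.140 = 0.1878 g VSS/g BOD_L.
Mass of BOD_L removed per day: Q(S₀ − S) = 13.1 × 1168 g/m³ = 15.31 kg/d.
Net sludge production P_X = 0.1878 × 15.31 = 2.875 kg VSS/d.
R_O = Q·ΔS − 1.42 P_X = 15.31 − 4.083 = 11.22 kg O₂/d.

R_O ≈ 11.2 kg O₂/d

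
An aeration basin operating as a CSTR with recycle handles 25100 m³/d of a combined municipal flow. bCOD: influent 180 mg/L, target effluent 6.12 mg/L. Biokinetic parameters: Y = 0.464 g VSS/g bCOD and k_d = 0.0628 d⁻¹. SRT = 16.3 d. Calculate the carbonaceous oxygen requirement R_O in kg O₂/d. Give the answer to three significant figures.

The observed yield is Y_obs = Y/(1 + k_d·θ_c) = 0.464 / (1 + 0.0628 × 16.3) = 0.464 / 2.024 = 0.2293 g VSS per g bCOD removed.
Q·(S₀ − S) = 25100 × (180 − 6.12) × 10⁻³ = 4364 kg/d removed.
Net sludge production P_X = 0.2293 × 4364 = 1001 kg VSS/d.
Carbonaceous O₂ demand = substrate oxidised − cell-mass equivalent = 4364 − 1.42 × 1001 = 2943 kg O₂/d.

R_O ≈ 2940 kg O₂/d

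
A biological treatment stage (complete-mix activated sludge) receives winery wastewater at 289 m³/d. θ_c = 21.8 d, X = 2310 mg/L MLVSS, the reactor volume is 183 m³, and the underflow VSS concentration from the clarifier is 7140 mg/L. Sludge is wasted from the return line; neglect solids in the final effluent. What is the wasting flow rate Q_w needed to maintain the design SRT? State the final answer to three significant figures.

Q_w ≈ 2.72 m³/d

θ_c = V·X/(Q_w·X_r) when wasting from the recycle, so Q_w = V·X/(θ_c·X_r) = 183.0 × 2310 / (21.8 × 7140) = 2.716 m³/d.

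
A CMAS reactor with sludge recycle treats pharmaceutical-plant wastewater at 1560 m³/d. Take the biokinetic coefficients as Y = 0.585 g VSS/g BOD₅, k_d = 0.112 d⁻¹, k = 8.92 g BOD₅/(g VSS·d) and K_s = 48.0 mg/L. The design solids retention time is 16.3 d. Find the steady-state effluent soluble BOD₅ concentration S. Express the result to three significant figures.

For a completely mixed reactor with recycle the Lawrence–McCarty relation gives S = K_s·(1 + k_d·θ_c) / [θ_c·(Y·k − k_d) − 1] = 48.0 × (1 + 0.112 × 16.3) / [16.3 × (0.585 × 8.92 − 0.112) − 1] = 135.6 / 82.23 = 1.649 mg/L.

S ≈ 1.65 mg/L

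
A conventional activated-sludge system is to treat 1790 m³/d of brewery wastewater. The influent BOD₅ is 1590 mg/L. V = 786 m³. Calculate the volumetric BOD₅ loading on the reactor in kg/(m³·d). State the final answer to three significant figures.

Applied BOD₅ load per unit volume = Q·S₀/V = (1790 × 1590/1000)/786.0 = 3.621 kg BOD₅·m⁻³·d⁻¹.

L_v ≈ 3.62 kg BOD₅/(m³·d)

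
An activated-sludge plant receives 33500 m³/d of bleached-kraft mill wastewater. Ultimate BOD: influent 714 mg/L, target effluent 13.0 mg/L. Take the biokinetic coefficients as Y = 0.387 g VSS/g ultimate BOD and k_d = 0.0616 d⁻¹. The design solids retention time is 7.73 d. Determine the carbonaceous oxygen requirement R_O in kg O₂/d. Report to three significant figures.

Observed yield with endogenous decay: Y_obs = Y / (1 + k_d·θ_c) = 0.387 / (1 + 0.0616 × 7.73) = 0.387 / 1.476 = 0.2622 g VSS/g ultimate BOD.
Substrate removed = Q·(S₀ − S) = 33500 m³/d × (714 − 13.0) g/m³ = 2.35×10^7 g/d = 23484 kg/d.
P_X = Y_obs·Q·(S₀ − S) = 0.2622 × 23484 = 6157 kg VSS/d.
R_O = Q·ΔS − 1.42 P_X = 23484 − 8742 = 14741 kg O₂/d.

R_O ≈ 14700 kg O₂/d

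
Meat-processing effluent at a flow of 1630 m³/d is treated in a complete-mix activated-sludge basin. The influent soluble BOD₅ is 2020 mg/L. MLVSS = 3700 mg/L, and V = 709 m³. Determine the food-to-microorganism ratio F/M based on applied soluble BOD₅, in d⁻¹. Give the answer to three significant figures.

Food-to-microorganism ratio F/M = Q S₀ / (V X) = 1630 × 2020 / (709.0 × 3700) = 1.255 d⁻¹.

F/M ≈ 1.26 d⁻¹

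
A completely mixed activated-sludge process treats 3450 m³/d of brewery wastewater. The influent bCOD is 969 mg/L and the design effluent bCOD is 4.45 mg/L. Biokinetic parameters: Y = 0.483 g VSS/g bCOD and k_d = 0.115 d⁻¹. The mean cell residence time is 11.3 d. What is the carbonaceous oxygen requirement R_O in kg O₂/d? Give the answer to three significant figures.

R_O ≈ 2340 kg O₂/d

Correct the yield for decay: Y_obs = Y/(1 + k_d θ_c) = 0.483 / (1 + 0.115 × 11.3) = 0.483 / 2.300 = 0.2100.
Mass of bCOD removed per day: Q(S₀ − S) = 3450 × 964.5 g/m³ = 3328 kg/d.
Net sludge production P_X = 0.2100 × 3328 = 699.0 kg VSS/d.
R_O = Q·(S₀ − S) − 1.42·P_X = 3328 − 1.42 × 699.0 = 2335 kg O₂/d.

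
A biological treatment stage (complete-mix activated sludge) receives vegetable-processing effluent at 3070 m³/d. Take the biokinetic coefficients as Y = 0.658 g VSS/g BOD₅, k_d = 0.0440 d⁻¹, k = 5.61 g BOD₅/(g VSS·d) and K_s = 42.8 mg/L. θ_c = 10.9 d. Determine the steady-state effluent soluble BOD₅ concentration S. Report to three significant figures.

From the Monod/SRT balance for a CMAS, S = K_s·(1+k_d θ_c)/[θ_c·(Y k − k_d) − 1] = 42.8 × (1 + 0.0440 × 10.9) / [10.9 × (0.658 × 5.61 − 0.0440) − 1] = 63.33 / 38.76 = 1.634 mg/L.

S ≈ 1.63 mg/L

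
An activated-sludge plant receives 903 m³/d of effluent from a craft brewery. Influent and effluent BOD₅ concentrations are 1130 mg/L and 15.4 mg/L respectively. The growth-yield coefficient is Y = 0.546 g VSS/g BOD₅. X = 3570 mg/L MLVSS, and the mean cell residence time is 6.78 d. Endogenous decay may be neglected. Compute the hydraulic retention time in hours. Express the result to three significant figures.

τ ≈ 27.7 h

V·X = Y·Q·ΔS·θ_c gives V = 0.546 × 903 × (1130 − 15.4) × 6.78 / 3570 = 1044 m³.
Hydraulic retention time τ = V/Q = 1044 / 903 = 1.156 d = 27.74 h.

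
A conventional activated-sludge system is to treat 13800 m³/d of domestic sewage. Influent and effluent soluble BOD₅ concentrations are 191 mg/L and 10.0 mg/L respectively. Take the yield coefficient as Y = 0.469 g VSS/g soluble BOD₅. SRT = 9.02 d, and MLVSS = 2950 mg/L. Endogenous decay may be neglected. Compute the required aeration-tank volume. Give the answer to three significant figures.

V ≈ 3580 m³

With k_d = 0 the design equation reduces to V = Y Q (S₀−S) θ_c / X = 0.469 × 13800 × (191 − 10.0) × 9.02 / 2950 = 3582 m³.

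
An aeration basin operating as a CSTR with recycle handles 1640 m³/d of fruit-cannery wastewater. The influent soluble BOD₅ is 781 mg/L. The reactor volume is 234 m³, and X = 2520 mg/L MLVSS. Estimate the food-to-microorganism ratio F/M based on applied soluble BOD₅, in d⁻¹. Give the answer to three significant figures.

F/M ≈ 2.17 d⁻¹

F/M = applied load / biomass = Q·S₀/(V·X) = 1640 × 781 / (234.0 × 2520) = 2.172 d⁻¹.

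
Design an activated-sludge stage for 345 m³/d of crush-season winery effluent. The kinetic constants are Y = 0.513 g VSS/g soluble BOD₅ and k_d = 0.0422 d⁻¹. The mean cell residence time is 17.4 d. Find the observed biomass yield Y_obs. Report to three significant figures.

The observed yield is Y_obs = Y/(1 + k_d·θ_c) = 0.513 / (1 + 0.0422 × 17.4) = 0.513 / 1.734 = 0.2958 g VSS per g soluble BOD₅ removed.

Y_obs ≈ 0.296 g VSS/g soluble BOD₅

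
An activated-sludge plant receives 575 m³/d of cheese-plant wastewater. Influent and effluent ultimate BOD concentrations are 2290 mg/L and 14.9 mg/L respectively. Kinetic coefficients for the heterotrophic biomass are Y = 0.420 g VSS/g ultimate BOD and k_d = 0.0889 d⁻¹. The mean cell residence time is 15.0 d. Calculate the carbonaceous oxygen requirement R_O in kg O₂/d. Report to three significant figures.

Observed yield with endogenous decay: Y_obs = Y / (1 + k_d·θ_c) = 0.420 / (1 + 0.0889 × 15.0) = 0.420 / 2.333 = 0.1800 g VSS/g ultimate BOD.
Q·(S₀ − S) = 575 × (2290 − 14.9) × 10⁻³ = 1308 kg/d removed.
Net sludge production P_X = 0.1800 × 1308 = 235.5 kg VSS/d.
Carbonaceous O₂ demand = substrate oxidised − cell-mass equivalent = 1308 − 1.42 × 235.5 = 973.8 kg O₂/d.

R_O ≈ 974 kg O₂/d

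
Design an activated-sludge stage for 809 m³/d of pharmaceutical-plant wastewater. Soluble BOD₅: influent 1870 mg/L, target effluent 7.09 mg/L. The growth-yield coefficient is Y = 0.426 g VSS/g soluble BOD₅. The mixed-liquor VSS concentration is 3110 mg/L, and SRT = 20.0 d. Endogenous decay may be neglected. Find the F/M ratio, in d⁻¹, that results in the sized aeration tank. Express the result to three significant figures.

Biomass mass balance (decay neglected): V·X = Y·Q·(S₀ − S)·θ_c, so V = 0.426 × 809 × (1870 − 7.09) × 20.0 / 3110 = 4129 m³.
F/M = applied load / biomass = Q·S₀/(V·X) = 809 × 1870 / (4129 × 3110) = 0.1178 d⁻¹.

F/M ≈ 0.118 d⁻¹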